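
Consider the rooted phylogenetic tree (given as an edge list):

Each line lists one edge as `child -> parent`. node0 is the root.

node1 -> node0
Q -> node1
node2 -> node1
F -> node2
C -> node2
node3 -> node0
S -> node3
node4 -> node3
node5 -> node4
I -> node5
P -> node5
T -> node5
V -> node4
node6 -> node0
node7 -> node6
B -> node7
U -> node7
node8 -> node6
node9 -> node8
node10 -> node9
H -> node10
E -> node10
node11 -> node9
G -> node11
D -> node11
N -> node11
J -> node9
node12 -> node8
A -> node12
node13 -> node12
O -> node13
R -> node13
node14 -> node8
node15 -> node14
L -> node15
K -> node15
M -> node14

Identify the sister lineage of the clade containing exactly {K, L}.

The clade containing exactly {K, L} attaches to the tree at the node subtending ((L,K),M).
The other lineage descending from that same node — the sister group — is the single tip M.

M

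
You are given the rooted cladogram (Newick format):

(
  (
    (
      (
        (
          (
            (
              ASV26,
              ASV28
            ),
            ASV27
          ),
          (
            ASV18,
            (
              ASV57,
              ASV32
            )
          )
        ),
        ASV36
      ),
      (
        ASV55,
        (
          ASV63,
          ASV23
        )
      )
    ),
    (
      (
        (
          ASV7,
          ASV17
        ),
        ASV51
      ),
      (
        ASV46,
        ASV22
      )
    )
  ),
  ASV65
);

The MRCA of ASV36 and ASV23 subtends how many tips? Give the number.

The MRCA of ASV36 and ASV23 is the node subtending (((((ASV26,ASV28),ASV27),(ASV18,(ASV57,ASV32))),ASV36),(ASV55,(ASV63,ASV23))).
That clade contains 10 terminal taxa: ASV18, ASV23, ASV26, ASV27, ASV28, ASV32, ASV36, ASV55, ASV57, ASV63.

10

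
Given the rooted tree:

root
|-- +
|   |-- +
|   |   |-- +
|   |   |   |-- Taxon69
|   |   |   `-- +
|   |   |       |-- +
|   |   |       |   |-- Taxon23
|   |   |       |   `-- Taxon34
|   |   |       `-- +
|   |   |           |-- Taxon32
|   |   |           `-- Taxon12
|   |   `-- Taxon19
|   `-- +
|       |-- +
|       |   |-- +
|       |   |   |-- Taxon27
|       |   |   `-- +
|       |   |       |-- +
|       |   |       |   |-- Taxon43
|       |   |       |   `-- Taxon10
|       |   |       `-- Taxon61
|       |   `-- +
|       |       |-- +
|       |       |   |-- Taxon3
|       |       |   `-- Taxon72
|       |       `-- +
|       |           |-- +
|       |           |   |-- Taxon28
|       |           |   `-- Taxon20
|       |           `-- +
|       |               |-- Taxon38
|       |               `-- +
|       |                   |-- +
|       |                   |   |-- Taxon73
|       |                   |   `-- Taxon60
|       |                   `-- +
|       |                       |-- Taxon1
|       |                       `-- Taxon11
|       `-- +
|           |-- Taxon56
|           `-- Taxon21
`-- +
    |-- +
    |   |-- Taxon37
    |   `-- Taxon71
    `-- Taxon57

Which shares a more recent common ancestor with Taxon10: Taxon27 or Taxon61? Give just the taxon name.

The MRCA of Taxon10 and Taxon61 subtends ((Taxon43,Taxon10),Taxon61) (3 taxa).
The MRCA of Taxon10 and Taxon27 subtends (Taxon27,((Taxon43,Taxon10),Taxon61)) (4 taxa).
The first is nested inside the second, so Taxon10 shares a more recent common ancestor with Taxon61.

Taxon61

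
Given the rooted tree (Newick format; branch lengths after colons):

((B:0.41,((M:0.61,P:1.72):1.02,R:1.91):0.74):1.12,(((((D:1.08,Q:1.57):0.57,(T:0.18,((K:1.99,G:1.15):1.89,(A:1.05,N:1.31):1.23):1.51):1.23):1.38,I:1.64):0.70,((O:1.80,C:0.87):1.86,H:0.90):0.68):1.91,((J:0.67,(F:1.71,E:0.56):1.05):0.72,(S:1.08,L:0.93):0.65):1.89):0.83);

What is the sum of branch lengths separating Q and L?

The path runs Q → … → MRCA → … → L; the MRCA is the node subtending (((((D,Q),(T,((K,G),(A,N)))),I),((O,C),H)),((J,(F,E)),(S,L))).
Branch lengths along that path: 1.57 + 0.57 + 1.38 + 0.70 + 1.91 + 1.89 + 0.65 + 0.93 = 9.60.

9.60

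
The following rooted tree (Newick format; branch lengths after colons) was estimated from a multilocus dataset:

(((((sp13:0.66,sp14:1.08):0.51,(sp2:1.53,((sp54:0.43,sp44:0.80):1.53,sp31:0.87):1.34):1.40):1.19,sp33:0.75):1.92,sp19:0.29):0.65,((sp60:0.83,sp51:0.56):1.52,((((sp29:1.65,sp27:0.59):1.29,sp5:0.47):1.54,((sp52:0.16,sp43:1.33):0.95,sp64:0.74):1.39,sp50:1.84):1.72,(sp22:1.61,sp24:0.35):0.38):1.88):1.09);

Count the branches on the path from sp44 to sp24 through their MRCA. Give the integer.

11

The MRCA of sp44 and sp24 is the root of the tree.
From sp44 up to that node: 7 branches. From sp24 up to the same node: 4 branches. Total: 7 + 4 = 11.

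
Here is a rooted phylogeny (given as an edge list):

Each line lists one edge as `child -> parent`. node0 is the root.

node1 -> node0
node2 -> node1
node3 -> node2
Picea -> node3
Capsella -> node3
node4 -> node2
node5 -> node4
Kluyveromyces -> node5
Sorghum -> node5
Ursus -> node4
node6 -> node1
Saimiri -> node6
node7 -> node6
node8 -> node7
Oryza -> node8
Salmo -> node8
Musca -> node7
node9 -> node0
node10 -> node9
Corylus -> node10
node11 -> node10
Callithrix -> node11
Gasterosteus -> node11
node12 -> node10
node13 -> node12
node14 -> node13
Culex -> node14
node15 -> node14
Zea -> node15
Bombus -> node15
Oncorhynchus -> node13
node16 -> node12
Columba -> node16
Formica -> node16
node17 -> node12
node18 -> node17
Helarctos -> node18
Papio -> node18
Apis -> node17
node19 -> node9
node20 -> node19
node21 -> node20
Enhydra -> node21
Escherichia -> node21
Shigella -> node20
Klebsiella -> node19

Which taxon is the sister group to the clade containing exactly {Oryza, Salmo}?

The clade containing exactly {Oryza, Salmo} attaches to the tree at the node subtending ((Oryza,Salmo),Musca).
The other lineage descending from that same node — the sister group — is the single tip Musca.

Musca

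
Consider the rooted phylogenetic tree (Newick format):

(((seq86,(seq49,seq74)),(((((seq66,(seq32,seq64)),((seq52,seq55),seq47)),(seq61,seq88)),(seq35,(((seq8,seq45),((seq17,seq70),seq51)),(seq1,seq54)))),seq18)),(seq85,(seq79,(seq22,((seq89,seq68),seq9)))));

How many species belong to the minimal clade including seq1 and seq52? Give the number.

16

The MRCA of seq1 and seq52 is the node subtending ((((seq66,(seq32,seq64)),((seq52,seq55),seq47)),(seq61,seq88)),(seq35,(((seq8,seq45),((seq17,seq70),seq51)),(seq1,seq54)))).
That clade contains 16 terminal taxa: seq1, seq17, seq32, seq35, seq45, seq47, seq51, seq52, seq54, seq55, seq61, seq64, seq66, seq70, seq8, seq88.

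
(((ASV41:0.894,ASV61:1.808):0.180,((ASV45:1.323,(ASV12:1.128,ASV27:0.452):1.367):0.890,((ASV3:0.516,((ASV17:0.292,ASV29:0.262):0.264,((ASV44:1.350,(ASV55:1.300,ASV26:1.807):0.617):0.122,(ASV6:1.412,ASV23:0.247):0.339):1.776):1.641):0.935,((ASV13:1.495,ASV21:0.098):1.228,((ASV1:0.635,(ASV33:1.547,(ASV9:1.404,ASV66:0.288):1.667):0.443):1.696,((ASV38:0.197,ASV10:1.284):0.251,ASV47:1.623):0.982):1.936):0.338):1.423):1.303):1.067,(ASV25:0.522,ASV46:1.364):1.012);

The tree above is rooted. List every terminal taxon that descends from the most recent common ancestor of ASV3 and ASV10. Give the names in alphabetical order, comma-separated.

Tracing ASV3: it sits inside (ASV3,((ASV17,ASV29),((ASV44,(ASV55,ASV26)),(ASV6,ASV23)))).
Tracing ASV10: it sits inside (ASV38,ASV10).
The smallest clade enclosing both is ((ASV3,((ASV17,ASV29),((ASV44,(ASV55,ASV26)),(ASV6,ASV23)))),((ASV13,ASV21),((ASV1,(ASV33,(ASV9,ASV66))),((ASV38,ASV10),ASV47)))); the answer is its 17 terminal taxa in alphabetical order.

ASV1, ASV10, ASV13, ASV17, ASV21, ASV23, ASV26, ASV29, ASV3, ASV33, ASV38, ASV44, ASV47, ASV55, ASV6, ASV66, ASV9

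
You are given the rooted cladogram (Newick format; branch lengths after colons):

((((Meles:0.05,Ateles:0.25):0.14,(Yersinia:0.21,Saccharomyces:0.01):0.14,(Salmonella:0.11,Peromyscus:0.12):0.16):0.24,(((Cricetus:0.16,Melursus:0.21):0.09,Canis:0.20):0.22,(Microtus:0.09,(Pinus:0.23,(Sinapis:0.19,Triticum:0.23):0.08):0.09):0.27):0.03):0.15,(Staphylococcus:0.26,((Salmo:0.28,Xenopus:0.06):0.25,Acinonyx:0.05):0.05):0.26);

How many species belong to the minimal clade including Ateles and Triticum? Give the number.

13

The MRCA of Ateles and Triticum is the node subtending (((Meles,Ateles),(Yersinia,Saccharomyces),(Salmonella,Peromyscus)),(((Cricetus,Melursus),Canis),(Microtus,(Pinus,(Sinapis,Triticum))))).
That clade contains 13 terminal taxa: Ateles, Canis, Cricetus, Meles, Melursus, Microtus, Peromyscus, Pinus, Saccharomyces, Salmonella, Sinapis, Triticum, Yersinia.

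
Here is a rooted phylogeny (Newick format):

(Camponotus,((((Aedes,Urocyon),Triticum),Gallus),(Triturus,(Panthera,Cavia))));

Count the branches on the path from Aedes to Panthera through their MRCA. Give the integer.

The MRCA of Aedes and Panthera is the node subtending ((((Aedes,Urocyon),Triticum),Gallus),(Triturus,(Panthera,Cavia))).
From Aedes up to that node: 4 branches. From Panthera up to the same node: 3 branches. Total: 4 + 3 = 7.

7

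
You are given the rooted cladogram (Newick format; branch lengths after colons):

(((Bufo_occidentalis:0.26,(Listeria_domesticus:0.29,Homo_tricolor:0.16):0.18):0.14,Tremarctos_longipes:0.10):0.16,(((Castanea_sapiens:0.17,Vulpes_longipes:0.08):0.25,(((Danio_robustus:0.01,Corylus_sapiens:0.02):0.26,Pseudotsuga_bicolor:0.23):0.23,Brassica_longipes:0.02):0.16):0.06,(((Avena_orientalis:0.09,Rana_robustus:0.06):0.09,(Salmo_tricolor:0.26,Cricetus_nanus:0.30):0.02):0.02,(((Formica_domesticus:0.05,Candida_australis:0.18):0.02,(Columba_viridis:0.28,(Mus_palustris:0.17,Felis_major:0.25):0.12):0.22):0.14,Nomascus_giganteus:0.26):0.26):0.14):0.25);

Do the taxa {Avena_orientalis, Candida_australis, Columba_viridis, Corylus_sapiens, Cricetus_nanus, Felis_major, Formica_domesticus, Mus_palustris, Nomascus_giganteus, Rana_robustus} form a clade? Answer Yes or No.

The MRCA of the listed taxa subtends (((Castanea_sapiens,Vulpes_longipes),(((Danio_robustus,Corylus_sapiens),Pseudotsuga_bicolor),Brassica_longipes)),(((Avena_orientalis,Rana_robustus),(Salmo_tricolor,Cricetus_nanus)),(((Formica_domesticus,Candida_australis),(Columba_viridis,(Mus_palustris,Felis_major))),Nomascus_giganteus))).
That clade also contains Brassica_longipes, Castanea_sapiens, Danio_robustus, Pseudotsuga_bicolor, Salmo_tricolor, Vulpes_longipes, which are not in the proposed group, so the group is not monophyletic.

No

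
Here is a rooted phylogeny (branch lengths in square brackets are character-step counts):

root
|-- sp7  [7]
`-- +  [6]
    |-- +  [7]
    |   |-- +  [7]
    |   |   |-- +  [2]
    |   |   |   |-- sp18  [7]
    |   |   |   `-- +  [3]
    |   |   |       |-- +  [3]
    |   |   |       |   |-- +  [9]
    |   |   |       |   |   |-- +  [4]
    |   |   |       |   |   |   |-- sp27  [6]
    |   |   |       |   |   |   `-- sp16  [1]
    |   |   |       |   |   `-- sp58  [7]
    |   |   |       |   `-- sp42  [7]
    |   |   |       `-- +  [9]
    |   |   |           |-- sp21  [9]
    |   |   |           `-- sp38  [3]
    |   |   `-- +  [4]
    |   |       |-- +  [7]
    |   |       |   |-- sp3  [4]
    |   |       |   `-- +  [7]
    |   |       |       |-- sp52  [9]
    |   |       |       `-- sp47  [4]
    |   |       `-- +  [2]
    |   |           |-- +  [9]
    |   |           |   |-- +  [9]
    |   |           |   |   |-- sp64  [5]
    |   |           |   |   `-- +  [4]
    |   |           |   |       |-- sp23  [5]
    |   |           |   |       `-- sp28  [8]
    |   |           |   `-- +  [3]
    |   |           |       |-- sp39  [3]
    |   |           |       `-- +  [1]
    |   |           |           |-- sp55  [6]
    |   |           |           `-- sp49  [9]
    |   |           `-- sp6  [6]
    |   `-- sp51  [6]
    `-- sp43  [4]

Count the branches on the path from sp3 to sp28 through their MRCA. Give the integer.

7

The MRCA of sp3 and sp28 is the node subtending ((sp3,(sp52,sp47)),(((sp64,(sp23,sp28)),(sp39,(sp55,sp49))),sp6)).
From sp3 up to that node: 2 branches. From sp28 up to the same node: 5 branches. Total: 2 + 5 = 7.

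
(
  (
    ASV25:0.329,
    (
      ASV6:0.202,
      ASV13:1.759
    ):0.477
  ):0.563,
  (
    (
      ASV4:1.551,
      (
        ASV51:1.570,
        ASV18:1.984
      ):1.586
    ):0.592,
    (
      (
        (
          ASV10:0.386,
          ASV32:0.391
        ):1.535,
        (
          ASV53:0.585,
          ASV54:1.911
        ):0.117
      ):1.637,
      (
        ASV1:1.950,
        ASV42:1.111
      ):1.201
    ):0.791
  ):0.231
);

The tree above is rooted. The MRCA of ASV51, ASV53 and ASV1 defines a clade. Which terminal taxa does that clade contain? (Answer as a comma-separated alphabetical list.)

ASV1, ASV10, ASV18, ASV32, ASV4, ASV42, ASV51, ASV53, ASV54

Tracing ASV51: it sits inside (ASV51,ASV18).
Tracing ASV53: it sits inside (ASV53,ASV54).
Tracing ASV1: it sits inside (ASV1,ASV42).
The smallest clade enclosing all 3 is ((ASV4,(ASV51,ASV18)),(((ASV10,ASV32),(ASV53,ASV54)),(ASV1,ASV42))); the answer is its 9 terminal taxa in alphabetical order.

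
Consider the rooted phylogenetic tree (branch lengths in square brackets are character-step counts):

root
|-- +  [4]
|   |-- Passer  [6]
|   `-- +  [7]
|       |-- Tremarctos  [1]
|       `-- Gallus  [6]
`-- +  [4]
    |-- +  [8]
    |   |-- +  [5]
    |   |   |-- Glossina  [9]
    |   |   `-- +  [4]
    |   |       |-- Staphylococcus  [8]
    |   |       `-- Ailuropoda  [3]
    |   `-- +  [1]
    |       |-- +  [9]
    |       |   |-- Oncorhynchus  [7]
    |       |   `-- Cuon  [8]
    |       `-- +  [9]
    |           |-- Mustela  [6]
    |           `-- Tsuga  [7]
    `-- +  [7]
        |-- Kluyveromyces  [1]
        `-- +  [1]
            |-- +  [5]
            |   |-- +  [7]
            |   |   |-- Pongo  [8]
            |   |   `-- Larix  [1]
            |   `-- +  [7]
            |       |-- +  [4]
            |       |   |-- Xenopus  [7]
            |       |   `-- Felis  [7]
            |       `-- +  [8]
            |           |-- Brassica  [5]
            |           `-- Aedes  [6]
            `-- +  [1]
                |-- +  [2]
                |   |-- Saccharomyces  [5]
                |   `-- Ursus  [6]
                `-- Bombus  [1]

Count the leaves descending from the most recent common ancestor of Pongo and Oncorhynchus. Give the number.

The MRCA of Pongo and Oncorhynchus is the node subtending (((Glossina,(Staphylococcus,Ailuropoda)),((Oncorhynchus,Cuon),(Mustela,Tsuga))),(Kluyveromyces,(((Pongo,Larix),((Xenopus,Felis),(Brassica,Aedes))),((Saccharomyces,Ursus),Bombus)))).
That clade contains 17 terminal taxa: Aedes, Ailuropoda, Bombus, Brassica, Cuon, Felis, Glossina, Kluyveromyces, Larix, Mustela, Oncorhynchus, Pongo, Saccharomyces, Staphylococcus, Tsuga, Ursus, Xenopus.

17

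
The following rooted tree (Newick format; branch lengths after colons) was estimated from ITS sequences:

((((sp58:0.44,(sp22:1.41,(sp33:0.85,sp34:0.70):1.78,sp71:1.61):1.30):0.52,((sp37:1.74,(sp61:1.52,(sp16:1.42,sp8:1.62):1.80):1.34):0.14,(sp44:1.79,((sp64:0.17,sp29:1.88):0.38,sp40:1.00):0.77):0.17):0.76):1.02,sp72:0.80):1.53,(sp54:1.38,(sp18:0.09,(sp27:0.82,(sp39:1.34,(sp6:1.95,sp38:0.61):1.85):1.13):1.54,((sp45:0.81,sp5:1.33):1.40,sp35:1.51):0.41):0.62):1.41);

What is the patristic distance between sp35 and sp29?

The path runs sp35 → … → MRCA → … → sp29; the MRCA is the root of the tree.
Branch lengths along that path: 1.51 + 0.41 + 0.62 + 1.41 + 1.53 + 1.02 + 0.76 + 0.17 + 0.77 + 0.38 + 1.88 = 10.46.

10.46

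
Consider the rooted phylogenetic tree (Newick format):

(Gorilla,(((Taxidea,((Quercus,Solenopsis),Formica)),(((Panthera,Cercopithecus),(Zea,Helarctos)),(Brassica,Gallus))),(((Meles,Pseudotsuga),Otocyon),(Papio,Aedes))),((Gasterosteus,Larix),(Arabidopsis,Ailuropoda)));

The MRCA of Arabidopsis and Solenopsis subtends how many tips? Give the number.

20

The MRCA of Arabidopsis and Solenopsis is the root, so the clade is the entire tree.
That clade contains 20 terminal taxa: Aedes, Ailuropoda, Arabidopsis, Brassica, Cercopithecus, Formica, Gallus, Gasterosteus, Gorilla, Helarctos, Larix, Meles, Otocyon, Panthera, Papio, Pseudotsuga, Quercus, Solenopsis, Taxidea, Zea.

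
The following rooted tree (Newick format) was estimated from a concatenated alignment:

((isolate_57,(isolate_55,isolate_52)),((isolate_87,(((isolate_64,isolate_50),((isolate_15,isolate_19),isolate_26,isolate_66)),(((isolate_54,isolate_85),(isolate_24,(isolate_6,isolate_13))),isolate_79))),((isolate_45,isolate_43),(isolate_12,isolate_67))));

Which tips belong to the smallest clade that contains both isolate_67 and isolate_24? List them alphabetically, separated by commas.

Tracing isolate_67: it sits inside (isolate_12,isolate_67).
Tracing isolate_24: it sits inside (isolate_24,(isolate_6,isolate_13)).
The smallest clade enclosing both is ((isolate_87,(((isolate_64,isolate_50),((isolate_15,isolate_19),isolate_26,isolate_66)),(((isolate_54,isolate_85),(isolate_24,(isolate_6,isolate_13))),isolate_79))),((isolate_45,isolate_43),(isolate_12,isolate_67))); the answer is its 17 terminal taxa in alphabetical order.

isolate_12, isolate_13, isolate_15, isolate_19, isolate_24, isolate_26, isolate_43, isolate_45, isolate_50, isolate_54, isolate_6, isolate_64, isolate_66, isolate_67, isolate_79, isolate_85, isolate_87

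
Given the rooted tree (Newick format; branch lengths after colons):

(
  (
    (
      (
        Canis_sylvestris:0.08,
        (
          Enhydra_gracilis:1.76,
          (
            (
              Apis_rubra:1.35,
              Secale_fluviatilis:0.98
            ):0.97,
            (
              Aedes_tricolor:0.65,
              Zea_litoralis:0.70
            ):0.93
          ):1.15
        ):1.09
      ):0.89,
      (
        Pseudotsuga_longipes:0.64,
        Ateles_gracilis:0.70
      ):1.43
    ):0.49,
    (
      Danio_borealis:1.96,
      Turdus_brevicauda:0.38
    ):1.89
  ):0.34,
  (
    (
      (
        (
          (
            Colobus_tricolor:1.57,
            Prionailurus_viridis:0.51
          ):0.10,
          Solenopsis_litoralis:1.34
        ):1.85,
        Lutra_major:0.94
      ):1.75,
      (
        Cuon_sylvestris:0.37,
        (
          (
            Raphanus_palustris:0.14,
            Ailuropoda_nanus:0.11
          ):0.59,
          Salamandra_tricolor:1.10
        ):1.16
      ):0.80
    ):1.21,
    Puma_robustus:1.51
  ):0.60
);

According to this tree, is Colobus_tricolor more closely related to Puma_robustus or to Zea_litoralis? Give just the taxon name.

Puma_robustus

The MRCA of Colobus_tricolor and Puma_robustus subtends (((((Colobus_tricolor,Prionailurus_viridis),Solenopsis_litoralis),Lutra_major),(Cuon_sylvestris,((Raphanus_palustris,Ailuropoda_nanus),Salamandra_tricolor))),Puma_robustus) (9 taxa).
The MRCA of Colobus_tricolor and Zea_litoralis is the root, subtending the entire tree (19 taxa).
The first is nested inside the second, so Colobus_tricolor shares a more recent common ancestor with Puma_robustus.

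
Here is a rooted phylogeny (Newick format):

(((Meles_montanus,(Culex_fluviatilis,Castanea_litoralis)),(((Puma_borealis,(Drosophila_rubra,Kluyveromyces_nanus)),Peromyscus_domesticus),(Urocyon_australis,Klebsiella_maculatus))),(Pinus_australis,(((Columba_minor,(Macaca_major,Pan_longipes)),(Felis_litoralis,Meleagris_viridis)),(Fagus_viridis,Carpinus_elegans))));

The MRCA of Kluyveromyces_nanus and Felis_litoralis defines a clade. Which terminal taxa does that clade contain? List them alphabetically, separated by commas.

Tracing Kluyveromyces_nanus: it sits inside (Drosophila_rubra,Kluyveromyces_nanus).
Tracing Felis_litoralis: it sits inside (Felis_litoralis,Meleagris_viridis).
The smallest clade enclosing both is the whole tree (their MRCA is the root), so the answer is all 17 tips in alphabetical order.

Carpinus_elegans, Castanea_litoralis, Columba_minor, Culex_fluviatilis, Drosophila_rubra, Fagus_viridis, Felis_litoralis, Klebsiella_maculatus, Kluyveromyces_nanus, Macaca_major, Meleagris_viridis, Meles_montanus, Pan_longipes, Peromyscus_domesticus, Pinus_australis, Puma_borealis, Urocyon_australis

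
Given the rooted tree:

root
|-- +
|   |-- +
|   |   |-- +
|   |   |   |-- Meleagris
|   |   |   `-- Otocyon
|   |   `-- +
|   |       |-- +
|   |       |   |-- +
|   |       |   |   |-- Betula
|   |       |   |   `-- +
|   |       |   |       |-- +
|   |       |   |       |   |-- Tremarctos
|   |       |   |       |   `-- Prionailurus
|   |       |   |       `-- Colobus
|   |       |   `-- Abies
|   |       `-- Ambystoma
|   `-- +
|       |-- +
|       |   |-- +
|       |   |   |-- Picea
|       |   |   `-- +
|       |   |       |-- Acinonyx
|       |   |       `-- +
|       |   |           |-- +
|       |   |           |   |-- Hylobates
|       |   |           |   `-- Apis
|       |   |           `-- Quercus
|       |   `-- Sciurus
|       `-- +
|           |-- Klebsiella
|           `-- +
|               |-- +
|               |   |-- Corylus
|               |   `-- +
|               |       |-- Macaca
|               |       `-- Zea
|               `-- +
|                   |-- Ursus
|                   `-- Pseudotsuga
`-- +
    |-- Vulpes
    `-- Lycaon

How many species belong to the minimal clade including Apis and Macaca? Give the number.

12

The MRCA of Apis and Macaca is the node subtending (((Picea,(Acinonyx,((Hylobates,Apis),Quercus))),Sciurus),(Klebsiella,((Corylus,(Macaca,Zea)),(Ursus,Pseudotsuga)))).
That clade contains 12 terminal taxa: Acinonyx, Apis, Corylus, Hylobates, Klebsiella, Macaca, Picea, Pseudotsuga, Quercus, Sciurus, Ursus, Zea.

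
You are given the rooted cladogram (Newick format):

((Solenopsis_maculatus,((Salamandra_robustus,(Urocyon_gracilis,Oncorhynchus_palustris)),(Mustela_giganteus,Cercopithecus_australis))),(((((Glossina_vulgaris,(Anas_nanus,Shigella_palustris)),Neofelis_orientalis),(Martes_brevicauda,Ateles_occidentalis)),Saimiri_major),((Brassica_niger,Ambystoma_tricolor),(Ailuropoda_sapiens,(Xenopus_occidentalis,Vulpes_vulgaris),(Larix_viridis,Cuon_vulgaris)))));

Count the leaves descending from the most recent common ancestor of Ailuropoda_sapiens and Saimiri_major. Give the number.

The MRCA of Ailuropoda_sapiens and Saimiri_major is the node subtending (((((Glossina_vulgaris,(Anas_nanus,Shigella_palustris)),Neofelis_orientalis),(Martes_brevicauda,Ateles_occidentalis)),Saimiri_major),((Brassica_niger,Ambystoma_tricolor),(Ailuropoda_sapiens,(Xenopus_occidentalis,Vulpes_vulgaris),(Larix_viridis,Cuon_vulgaris)))).
That clade contains 14 terminal taxa: Ailuropoda_sapiens, Ambystoma_tricolor, Anas_nanus, Ateles_occidentalis, Brassica_niger, Cuon_vulgaris, Glossina_vulgaris, Larix_viridis, Martes_brevicauda, Neofelis_orientalis, Saimiri_major, Shigella_palustris, Vulpes_vulgaris, Xenopus_occidentalis.

14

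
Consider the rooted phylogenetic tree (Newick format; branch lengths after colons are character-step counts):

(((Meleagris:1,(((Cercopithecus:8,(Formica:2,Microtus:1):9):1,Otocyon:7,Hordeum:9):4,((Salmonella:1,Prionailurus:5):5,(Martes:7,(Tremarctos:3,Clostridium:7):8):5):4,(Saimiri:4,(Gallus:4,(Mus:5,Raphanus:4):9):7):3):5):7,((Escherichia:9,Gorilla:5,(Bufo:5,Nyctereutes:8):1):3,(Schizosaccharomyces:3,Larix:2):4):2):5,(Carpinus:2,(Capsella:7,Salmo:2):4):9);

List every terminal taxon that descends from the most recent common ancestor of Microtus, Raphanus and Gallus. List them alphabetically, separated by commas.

Cercopithecus, Clostridium, Formica, Gallus, Hordeum, Martes, Microtus, Mus, Otocyon, Prionailurus, Raphanus, Saimiri, Salmonella, Tremarctos

Tracing Microtus: it sits inside (Formica,Microtus).
Tracing Raphanus: it sits inside (Mus,Raphanus).
Tracing Gallus: it sits inside (Gallus,(Mus,Raphanus)).
The smallest clade enclosing all 3 is (((Cercopithecus,(Formica,Microtus)),Otocyon,Hordeum),((Salmonella,Prionailurus),(Martes,(Tremarctos,Clostridium))),(Saimiri,(Gallus,(Mus,Raphanus)))); the answer is its 14 terminal taxa in alphabetical order.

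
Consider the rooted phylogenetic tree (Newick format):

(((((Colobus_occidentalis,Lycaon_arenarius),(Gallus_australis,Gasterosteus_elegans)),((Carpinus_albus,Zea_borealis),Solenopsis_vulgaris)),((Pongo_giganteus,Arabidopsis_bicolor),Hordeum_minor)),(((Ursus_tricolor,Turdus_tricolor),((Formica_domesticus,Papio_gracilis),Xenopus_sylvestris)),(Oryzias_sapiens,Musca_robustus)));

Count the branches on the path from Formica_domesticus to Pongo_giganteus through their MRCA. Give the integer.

The MRCA of Formica_domesticus and Pongo_giganteus is the root of the tree.
From Formica_domesticus up to that node: 5 branches. From Pongo_giganteus up to the same node: 4 branches. Total: 5 + 4 = 9.

9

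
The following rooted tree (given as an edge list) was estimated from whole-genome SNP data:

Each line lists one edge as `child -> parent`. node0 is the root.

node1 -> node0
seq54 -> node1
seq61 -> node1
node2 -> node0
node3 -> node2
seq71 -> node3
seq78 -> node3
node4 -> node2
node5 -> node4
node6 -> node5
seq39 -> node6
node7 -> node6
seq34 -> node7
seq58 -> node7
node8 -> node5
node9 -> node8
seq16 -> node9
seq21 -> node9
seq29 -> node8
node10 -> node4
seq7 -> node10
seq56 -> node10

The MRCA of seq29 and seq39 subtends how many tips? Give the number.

The MRCA of seq29 and seq39 is the node subtending ((seq39,(seq34,seq58)),((seq16,seq21),seq29)).
That clade contains 6 terminal taxa: seq16, seq21, seq29, seq34, seq39, seq58.

6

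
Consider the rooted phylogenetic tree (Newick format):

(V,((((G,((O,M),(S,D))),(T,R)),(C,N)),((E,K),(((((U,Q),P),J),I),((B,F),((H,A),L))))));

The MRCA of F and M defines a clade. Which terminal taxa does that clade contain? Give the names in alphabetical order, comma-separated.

A, B, C, D, E, F, G, H, I, J, K, L, M, N, O, P, Q, R, S, T, U

Tracing F: it sits inside (B,F).
Tracing M: it sits inside (O,M).
The smallest clade enclosing both is ((((G,((O,M),(S,D))),(T,R)),(C,N)),((E,K),(((((U,Q),P),J),I),((B,F),((H,A),L))))); the answer is its 21 terminal taxa in alphabetical order.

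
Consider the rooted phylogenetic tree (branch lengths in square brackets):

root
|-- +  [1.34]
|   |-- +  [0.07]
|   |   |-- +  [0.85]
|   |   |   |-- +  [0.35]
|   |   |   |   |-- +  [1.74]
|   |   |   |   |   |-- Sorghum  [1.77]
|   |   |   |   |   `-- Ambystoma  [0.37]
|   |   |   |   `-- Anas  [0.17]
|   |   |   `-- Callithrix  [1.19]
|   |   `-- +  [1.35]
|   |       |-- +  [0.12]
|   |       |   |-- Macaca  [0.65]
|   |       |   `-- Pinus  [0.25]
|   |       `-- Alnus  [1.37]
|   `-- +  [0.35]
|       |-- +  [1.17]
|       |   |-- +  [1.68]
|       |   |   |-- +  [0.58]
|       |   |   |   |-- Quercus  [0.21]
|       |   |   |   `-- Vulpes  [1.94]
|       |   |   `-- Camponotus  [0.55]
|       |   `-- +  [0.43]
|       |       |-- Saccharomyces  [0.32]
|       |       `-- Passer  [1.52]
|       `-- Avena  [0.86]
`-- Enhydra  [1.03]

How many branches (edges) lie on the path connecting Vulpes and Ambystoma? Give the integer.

The MRCA of Vulpes and Ambystoma is the node subtending (((((Sorghum,Ambystoma),Anas),Callithrix),((Macaca,Pinus),Alnus)),((((Quercus,Vulpes),Camponotus),(Saccharomyces,Passer)),Avena)).
From Vulpes up to that node: 5 branches. From Ambystoma up to the same node: 5 branches. Total: 5 + 5 = 10.

10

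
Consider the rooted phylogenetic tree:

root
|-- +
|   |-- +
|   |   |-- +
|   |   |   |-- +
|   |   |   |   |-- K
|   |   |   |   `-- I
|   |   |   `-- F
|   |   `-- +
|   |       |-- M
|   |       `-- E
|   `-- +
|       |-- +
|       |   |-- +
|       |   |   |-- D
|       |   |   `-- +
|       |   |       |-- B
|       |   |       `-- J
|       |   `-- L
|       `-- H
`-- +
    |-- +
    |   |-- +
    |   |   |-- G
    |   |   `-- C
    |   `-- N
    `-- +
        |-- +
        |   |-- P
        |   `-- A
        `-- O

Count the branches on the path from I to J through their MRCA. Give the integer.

9

The MRCA of I and J is the node subtending ((((K,I),F),(M,E)),(((D,(B,J)),L),H)).
From I up to that node: 4 branches. From J up to the same node: 5 branches. Total: 4 + 5 = 9.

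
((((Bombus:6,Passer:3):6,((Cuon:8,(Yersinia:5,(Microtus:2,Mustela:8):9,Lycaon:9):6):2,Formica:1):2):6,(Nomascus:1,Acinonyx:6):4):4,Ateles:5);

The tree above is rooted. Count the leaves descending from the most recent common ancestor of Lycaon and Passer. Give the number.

8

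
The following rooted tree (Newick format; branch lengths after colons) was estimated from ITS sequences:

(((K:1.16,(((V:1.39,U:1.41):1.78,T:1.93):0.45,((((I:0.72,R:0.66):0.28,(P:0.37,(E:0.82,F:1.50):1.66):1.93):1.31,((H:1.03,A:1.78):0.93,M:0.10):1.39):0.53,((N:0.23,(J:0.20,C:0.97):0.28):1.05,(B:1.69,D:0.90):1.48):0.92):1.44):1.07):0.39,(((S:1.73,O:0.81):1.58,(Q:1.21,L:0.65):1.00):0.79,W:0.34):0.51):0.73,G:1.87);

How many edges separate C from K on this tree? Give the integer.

7

The MRCA of C and K is the node subtending (K,(((V,U),T),((((I,R),(P,(E,F))),((H,A),M)),((N,(J,C)),(B,D))))).
From C up to that node: 6 branches. From K up to the same node: 1 branch. Total: 6 + 1 = 7.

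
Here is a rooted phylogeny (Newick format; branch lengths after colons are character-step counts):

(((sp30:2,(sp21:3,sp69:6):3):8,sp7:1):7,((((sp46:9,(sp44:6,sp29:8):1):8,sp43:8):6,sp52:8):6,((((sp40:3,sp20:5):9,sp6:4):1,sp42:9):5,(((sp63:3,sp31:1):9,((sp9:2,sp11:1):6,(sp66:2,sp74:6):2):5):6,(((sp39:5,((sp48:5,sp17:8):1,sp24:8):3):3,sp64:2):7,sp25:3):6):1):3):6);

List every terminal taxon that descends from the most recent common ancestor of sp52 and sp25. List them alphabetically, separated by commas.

Tracing sp52: it sits inside (((sp46,(sp44,sp29)),sp43),sp52).
Tracing sp25: it sits inside (((sp39,((sp48,sp17),sp24)),sp64),sp25).
The smallest clade enclosing both is ((((sp46,(sp44,sp29)),sp43),sp52),((((sp40,sp20),sp6),sp42),(((sp63,sp31),((sp9,sp11),(sp66,sp74))),(((sp39,((sp48,sp17),sp24)),sp64),sp25)))); the answer is its 21 terminal taxa in alphabetical order.

sp11, sp17, sp20, sp24, sp25, sp29, sp31, sp39, sp40, sp42, sp43, sp44, sp46, sp48, sp52, sp6, sp63, sp64, sp66, sp74, sp9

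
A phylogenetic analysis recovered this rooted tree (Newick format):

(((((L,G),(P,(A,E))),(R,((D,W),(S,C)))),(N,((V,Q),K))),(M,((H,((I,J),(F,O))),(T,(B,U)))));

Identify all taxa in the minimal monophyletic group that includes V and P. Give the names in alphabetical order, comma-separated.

A, C, D, E, G, K, L, N, P, Q, R, S, V, W

Tracing V: it sits inside (V,Q).
Tracing P: it sits inside (P,(A,E)).
The smallest clade enclosing both is ((((L,G),(P,(A,E))),(R,((D,W),(S,C)))),(N,((V,Q),K))); the answer is its 14 terminal taxa in alphabetical order.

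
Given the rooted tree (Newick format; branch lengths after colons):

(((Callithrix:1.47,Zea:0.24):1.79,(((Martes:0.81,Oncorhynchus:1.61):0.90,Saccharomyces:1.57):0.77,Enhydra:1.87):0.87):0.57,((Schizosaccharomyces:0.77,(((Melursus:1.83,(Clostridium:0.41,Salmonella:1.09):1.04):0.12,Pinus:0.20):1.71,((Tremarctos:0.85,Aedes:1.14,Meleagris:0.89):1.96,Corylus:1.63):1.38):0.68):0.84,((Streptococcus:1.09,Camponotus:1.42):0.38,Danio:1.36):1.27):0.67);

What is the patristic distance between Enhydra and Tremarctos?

9.69

The path runs Enhydra → … → MRCA → … → Tremarctos; the MRCA is the root of the tree.
Branch lengths along that path: 1.87 + 0.87 + 0.57 + 0.67 + 0.84 + 0.68 + 1.38 + 1.96 + 0.85 = 9.69.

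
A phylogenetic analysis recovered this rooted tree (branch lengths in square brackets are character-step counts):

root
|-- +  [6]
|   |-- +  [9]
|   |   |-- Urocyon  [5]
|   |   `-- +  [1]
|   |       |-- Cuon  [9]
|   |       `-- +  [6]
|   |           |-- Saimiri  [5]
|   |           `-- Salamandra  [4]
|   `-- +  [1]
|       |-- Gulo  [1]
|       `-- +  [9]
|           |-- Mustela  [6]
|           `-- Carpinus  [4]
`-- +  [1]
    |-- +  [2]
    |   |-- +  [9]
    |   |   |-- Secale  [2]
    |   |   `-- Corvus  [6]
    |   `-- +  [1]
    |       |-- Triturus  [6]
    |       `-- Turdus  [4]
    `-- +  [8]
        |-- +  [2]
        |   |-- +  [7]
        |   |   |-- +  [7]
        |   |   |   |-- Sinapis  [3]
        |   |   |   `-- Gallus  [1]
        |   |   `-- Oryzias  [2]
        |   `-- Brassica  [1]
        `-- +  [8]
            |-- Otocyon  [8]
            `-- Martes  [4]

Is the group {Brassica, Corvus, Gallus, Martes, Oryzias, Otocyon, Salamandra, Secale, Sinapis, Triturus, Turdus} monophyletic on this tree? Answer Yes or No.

No

The MRCA of the listed taxa is the root, so the smallest clade containing them is the whole tree.
That clade also contains Carpinus, Cuon, Gulo, Mustela, Saimiri, Urocyon, which are not in the proposed group, so the group is not monophyletic.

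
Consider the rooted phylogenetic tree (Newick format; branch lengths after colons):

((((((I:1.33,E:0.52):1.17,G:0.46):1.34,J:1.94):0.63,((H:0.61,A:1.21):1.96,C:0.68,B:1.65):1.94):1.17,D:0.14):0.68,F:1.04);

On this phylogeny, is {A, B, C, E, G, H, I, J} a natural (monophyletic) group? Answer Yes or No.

Yes

The most recent common ancestor of these taxa subtends ((((I,E),G),J),((H,A),C,B)).
That clade has exactly 8 tips — every listed taxon and nothing else — so the group is monophyletic.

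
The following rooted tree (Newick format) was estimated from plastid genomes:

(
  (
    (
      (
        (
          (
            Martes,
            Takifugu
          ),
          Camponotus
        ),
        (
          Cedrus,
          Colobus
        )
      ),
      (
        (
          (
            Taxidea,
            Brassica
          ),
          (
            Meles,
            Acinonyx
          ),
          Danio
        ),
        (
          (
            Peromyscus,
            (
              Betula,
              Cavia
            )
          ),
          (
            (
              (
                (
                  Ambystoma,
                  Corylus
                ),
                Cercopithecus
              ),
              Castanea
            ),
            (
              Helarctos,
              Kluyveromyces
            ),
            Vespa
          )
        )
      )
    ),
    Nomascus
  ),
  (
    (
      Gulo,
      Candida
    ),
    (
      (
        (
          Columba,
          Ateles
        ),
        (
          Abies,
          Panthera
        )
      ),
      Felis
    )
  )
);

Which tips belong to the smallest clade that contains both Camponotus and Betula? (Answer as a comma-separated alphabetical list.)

Tracing Camponotus: it sits inside ((Martes,Takifugu),Camponotus).
Tracing Betula: it sits inside (Betula,Cavia).
The smallest clade enclosing both is ((((Martes,Takifugu),Camponotus),(Cedrus,Colobus)),(((Taxidea,Brassica),(Meles,Acinonyx),Danio),((Peromyscus,(Betula,Cavia)),((((Ambystoma,Corylus),Cercopithecus),Castanea),(Helarctos,Kluyveromyces),Vespa)))); the answer is its 20 terminal taxa in alphabetical order.

Acinonyx, Ambystoma, Betula, Brassica, Camponotus, Castanea, Cavia, Cedrus, Cercopithecus, Colobus, Corylus, Danio, Helarctos, Kluyveromyces, Martes, Meles, Peromyscus, Takifugu, Taxidea, Vespa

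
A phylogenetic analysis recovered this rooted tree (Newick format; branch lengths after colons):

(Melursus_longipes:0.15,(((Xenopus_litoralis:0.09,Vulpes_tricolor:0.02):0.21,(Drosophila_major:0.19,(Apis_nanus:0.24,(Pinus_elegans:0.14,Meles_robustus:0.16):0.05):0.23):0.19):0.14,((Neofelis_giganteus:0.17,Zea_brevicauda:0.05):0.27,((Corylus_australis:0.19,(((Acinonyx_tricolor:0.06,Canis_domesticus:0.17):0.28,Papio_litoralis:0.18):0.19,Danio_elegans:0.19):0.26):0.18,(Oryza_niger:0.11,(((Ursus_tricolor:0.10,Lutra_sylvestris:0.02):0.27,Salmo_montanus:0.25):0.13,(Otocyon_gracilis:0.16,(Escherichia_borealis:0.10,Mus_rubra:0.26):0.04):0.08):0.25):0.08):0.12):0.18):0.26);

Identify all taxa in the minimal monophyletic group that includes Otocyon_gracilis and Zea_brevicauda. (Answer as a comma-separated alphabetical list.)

Acinonyx_tricolor, Canis_domesticus, Corylus_australis, Danio_elegans, Escherichia_borealis, Lutra_sylvestris, Mus_rubra, Neofelis_giganteus, Oryza_niger, Otocyon_gracilis, Papio_litoralis, Salmo_montanus, Ursus_tricolor, Zea_brevicauda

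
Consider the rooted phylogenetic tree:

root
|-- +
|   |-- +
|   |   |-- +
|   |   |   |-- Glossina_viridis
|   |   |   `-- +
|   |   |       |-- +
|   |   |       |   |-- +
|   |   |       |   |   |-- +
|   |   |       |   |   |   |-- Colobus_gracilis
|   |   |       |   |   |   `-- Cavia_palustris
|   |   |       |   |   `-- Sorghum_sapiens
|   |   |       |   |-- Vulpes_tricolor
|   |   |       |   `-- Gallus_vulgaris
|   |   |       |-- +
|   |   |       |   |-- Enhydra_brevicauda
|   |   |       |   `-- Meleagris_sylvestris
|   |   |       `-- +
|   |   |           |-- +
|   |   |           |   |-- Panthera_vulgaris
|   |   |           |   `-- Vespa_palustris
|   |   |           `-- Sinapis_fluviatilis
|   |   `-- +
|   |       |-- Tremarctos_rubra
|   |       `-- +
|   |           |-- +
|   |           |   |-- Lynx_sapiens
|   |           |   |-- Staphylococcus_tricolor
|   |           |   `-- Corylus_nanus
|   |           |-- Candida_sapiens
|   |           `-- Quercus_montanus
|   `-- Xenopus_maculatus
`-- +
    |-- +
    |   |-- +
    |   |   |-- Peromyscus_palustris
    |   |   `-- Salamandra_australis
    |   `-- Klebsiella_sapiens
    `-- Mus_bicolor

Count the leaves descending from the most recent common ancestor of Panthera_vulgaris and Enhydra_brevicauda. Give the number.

The MRCA of Panthera_vulgaris and Enhydra_brevicauda is the node subtending ((((Colobus_gracilis,Cavia_palustris),Sorghum_sapiens),Vulpes_tricolor,Gallus_vulgaris),(Enhydra_brevicauda,Meleagris_sylvestris),((Panthera_vulgaris,Vespa_palustris),Sinapis_fluviatilis)).
That clade contains 10 terminal taxa: Cavia_palustris, Colobus_gracilis, Enhydra_brevicauda, Gallus_vulgaris, Meleagris_sylvestris, Panthera_vulgaris, Sinapis_fluviatilis, Sorghum_sapiens, Vespa_palustris, Vulpes_tricolor.

10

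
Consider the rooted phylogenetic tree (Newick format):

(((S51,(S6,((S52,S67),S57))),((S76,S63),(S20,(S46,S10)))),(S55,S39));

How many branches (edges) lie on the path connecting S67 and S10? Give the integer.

9

The MRCA of S67 and S10 is the node subtending ((S51,(S6,((S52,S67),S57))),((S76,S63),(S20,(S46,S10)))).
From S67 up to that node: 5 branches. From S10 up to the same node: 4 branches. Total: 5 + 4 = 9.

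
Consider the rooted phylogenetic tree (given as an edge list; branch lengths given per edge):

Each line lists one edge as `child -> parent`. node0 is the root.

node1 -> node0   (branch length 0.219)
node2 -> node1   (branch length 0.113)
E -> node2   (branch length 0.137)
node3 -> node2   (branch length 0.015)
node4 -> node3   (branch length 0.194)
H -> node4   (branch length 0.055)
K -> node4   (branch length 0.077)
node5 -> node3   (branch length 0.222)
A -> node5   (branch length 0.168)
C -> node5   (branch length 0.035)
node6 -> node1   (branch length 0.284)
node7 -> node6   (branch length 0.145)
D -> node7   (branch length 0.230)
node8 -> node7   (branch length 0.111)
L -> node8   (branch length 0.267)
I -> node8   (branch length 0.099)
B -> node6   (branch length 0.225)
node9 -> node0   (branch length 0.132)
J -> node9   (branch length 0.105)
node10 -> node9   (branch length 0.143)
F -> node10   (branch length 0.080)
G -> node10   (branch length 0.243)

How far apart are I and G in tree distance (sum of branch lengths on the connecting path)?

The path runs I → … → MRCA → … → G; the MRCA is the root of the tree.
Branch lengths along that path: 0.099 + 0.111 + 0.145 + 0.284 + 0.219 + 0.132 + 0.143 + 0.243 = 1.376.

1.376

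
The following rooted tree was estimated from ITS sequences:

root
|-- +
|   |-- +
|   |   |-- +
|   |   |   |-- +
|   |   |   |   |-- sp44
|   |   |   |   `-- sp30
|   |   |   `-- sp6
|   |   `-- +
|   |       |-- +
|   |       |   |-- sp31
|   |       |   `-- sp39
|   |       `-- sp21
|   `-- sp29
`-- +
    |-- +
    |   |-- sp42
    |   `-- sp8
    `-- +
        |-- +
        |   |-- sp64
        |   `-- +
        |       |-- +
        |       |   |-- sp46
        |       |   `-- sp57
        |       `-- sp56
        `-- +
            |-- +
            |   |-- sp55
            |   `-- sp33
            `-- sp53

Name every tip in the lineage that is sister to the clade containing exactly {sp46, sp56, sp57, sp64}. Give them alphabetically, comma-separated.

The clade containing exactly {sp46, sp56, sp57, sp64} attaches to the tree at the node subtending ((sp64,((sp46,sp57),sp56)),((sp55,sp33),sp53)).
The other lineage descending from that same node — the sister group — is ((sp55,sp33),sp53); its 3 tips in alphabetical order are the answer.

sp33, sp53, sp55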